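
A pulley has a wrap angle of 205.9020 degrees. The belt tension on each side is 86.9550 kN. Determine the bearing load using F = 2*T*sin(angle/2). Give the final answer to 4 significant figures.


F = 2 * 86.9550 * sin(205.9020/2 deg)
F = 169.5 kN


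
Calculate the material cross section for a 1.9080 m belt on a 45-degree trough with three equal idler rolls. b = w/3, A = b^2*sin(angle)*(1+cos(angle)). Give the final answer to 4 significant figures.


b = 1.9080/3 = 0.636 m
A = 0.636^2 * sin(45 deg) * (1 + cos(45 deg))
A = 0.4883 m^2


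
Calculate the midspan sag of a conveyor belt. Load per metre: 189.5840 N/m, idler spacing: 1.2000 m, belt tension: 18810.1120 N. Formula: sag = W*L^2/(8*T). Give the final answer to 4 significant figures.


sag = 189.5840 * 1.2000^2 / (8 * 18810.1120)
sag = 0.001814 m


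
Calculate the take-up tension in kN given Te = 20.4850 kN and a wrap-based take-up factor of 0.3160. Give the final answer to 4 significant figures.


T_tu = 20.4850 * 0.3160
T_tu = 6.473 kN


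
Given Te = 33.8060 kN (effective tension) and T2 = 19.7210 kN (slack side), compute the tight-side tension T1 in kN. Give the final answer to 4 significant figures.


T1 = Te + T2 = 33.8060 + 19.7210
T1 = 53.53 kN


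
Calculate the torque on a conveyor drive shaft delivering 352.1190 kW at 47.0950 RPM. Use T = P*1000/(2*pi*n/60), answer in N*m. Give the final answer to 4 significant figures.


omega = 2*pi*47.0950/60 = 4.93178 rad/s
T = 352.1190*1000 / 4.93178
T = 71400 N*m


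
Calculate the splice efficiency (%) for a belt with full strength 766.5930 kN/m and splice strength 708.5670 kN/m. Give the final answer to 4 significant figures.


Eff = 708.5670 / 766.5930 * 100
Eff = 92.43 %


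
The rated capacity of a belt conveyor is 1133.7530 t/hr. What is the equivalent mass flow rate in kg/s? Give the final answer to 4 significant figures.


m_dot = 1133.7530 * 1000 / 3600
m_dot = 314.9 kg/s


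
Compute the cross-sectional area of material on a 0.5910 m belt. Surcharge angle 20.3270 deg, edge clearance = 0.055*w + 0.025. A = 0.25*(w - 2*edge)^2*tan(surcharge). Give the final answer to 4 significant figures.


edge = 0.055*0.5910 + 0.025 = 0.057505 m
ew = 0.5910 - 2*0.057505 = 0.47599 m
A = 0.25 * 0.47599^2 * tan(20.3270 deg)
A = 0.02098 m^2


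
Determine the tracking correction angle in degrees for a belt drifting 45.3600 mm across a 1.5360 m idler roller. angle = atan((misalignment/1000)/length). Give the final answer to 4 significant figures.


misalign_m = 45.3600 / 1000 = 0.045360 m
angle = atan(0.045360 / 1.5360)
angle = 1.692 deg


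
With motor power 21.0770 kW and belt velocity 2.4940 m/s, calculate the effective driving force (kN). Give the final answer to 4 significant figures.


Te = P / v = 21.0770 / 2.4940
Te = 8.451 kN


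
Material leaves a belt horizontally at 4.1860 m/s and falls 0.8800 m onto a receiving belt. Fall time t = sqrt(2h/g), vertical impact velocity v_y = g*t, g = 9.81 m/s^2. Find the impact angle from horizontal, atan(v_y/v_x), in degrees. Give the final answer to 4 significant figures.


t = sqrt(2*0.8800/9.81) = 0.423567 s
v_y = 9.81 * 0.423567 = 4.15519 m/s
angle = atan(4.15519 / 4.1860) = 44.79 deg


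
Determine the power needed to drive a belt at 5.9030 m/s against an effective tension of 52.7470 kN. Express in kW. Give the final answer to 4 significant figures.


P = Te * v = 52.7470 * 5.9030
P = 311.4 kW


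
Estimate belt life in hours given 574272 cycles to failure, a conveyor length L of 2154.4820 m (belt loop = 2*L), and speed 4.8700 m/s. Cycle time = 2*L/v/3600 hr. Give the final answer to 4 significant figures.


cycle_time = 2 * 2154.4820 / 4.8700 / 3600 = 0.245777 hr
life = 574272 * 0.245777 = 141100 hours


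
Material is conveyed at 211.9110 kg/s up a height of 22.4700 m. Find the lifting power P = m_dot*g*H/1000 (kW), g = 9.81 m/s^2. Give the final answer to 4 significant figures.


P = 211.9110 * 9.81 * 22.4700 / 1000
P = 46.71 kW


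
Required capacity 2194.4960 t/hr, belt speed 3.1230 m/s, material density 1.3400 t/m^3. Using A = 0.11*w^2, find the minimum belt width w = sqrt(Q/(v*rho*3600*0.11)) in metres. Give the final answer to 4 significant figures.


A_req = 2194.4960 / (3.1230 * 1.3400 * 3600) = 0.145665 m^2
w = sqrt(0.145665 / 0.11)
w = 1.151 m


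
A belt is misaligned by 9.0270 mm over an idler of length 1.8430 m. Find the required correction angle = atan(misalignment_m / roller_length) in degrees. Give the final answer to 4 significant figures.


misalign_m = 9.0270 / 1000 = 0.009027 m
angle = atan(0.009027 / 1.8430)
angle = 0.2806 deg


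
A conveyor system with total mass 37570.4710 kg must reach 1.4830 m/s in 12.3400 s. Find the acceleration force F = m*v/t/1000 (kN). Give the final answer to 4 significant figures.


F = 37570.4710 * 1.4830 / 12.3400 / 1000
F = 4.515 kN


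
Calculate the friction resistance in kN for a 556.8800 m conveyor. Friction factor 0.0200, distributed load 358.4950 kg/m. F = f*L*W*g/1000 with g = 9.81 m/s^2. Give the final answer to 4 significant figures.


F = 0.0200 * 556.8800 * 358.4950 * 9.81 / 1000
F = 39.17 kN


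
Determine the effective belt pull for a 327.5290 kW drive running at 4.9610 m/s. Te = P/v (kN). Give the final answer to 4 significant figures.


Te = P / v = 327.5290 / 4.9610
Te = 66.02 kN


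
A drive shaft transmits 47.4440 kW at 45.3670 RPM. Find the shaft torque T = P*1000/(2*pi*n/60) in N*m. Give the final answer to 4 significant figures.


omega = 2*pi*45.3670/60 = 4.75082 rad/s
T = 47.4440*1000 / 4.75082
T = 9986 N*m


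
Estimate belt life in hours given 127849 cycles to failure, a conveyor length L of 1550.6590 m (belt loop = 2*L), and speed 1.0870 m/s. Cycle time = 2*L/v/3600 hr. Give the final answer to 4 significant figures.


cycle_time = 2 * 1550.6590 / 1.0870 / 3600 = 0.792527 hr
life = 127849 * 0.792527 = 101300 hours


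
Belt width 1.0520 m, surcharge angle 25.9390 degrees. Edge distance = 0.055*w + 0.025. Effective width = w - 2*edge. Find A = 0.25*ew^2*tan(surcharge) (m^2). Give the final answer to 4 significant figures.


edge = 0.055*1.0520 + 0.025 = 0.08286 m
ew = 1.0520 - 2*0.08286 = 0.88628 m
A = 0.25 * 0.88628^2 * tan(25.9390 deg)
A = 0.09552 m^2


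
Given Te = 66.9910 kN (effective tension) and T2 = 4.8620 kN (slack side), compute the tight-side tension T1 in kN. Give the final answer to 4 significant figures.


T1 = Te + T2 = 66.9910 + 4.8620
T1 = 71.85 kN


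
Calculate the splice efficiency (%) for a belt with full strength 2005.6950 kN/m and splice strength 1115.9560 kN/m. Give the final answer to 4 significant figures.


Eff = 1115.9560 / 2005.6950 * 100
Eff = 55.64 %


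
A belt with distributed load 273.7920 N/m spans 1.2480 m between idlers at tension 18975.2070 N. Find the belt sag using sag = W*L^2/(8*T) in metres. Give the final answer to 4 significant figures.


sag = 273.7920 * 1.2480^2 / (8 * 18975.2070)
sag = 0.002809 m


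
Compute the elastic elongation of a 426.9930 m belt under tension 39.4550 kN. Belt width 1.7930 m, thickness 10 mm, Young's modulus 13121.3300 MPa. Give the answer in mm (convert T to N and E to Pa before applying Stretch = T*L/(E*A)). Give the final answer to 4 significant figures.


A = 1.7930 * 0.01 = 0.01793 m^2
Stretch = 39.4550*1000 * 426.9930 / (13121.3300e6 * 0.01793) * 1000
Stretch = 71.61 mm


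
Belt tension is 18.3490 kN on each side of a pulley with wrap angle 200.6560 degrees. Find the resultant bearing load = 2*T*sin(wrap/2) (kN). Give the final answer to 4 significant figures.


F = 2 * 18.3490 * sin(200.6560/2 deg)
F = 36.10 kN


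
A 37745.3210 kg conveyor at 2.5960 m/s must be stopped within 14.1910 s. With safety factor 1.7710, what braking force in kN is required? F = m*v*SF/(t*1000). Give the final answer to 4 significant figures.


F = 37745.3210 * 2.5960 / 14.1910 * 1.7710 / 1000
F = 12.23 kN


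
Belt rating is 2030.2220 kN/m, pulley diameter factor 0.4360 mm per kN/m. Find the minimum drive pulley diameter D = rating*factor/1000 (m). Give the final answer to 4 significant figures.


D = 2030.2220 * 0.4360 / 1000
D = 0.8852 m


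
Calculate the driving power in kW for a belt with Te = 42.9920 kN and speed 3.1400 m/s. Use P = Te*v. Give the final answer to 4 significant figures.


P = Te * v = 42.9920 * 3.1400
P = 135.0 kW


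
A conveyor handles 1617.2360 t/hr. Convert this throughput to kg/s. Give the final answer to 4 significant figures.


m_dot = 1617.2360 * 1000 / 3600
m_dot = 449.2 kg/s


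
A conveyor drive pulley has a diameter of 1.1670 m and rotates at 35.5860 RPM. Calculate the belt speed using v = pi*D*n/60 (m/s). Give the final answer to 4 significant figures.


v = pi * 1.1670 * 35.5860 / 60
v = 2.174 m/s


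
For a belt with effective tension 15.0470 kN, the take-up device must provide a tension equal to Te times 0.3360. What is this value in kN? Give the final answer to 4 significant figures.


T_tu = 15.0470 * 0.3360
T_tu = 5.056 kN


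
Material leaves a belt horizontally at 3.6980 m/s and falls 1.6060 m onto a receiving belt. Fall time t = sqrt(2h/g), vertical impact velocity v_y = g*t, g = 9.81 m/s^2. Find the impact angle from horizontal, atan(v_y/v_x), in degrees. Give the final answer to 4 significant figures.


t = sqrt(2*1.6060/9.81) = 0.572207 s
v_y = 9.81 * 0.572207 = 5.61335 m/s
angle = atan(5.61335 / 3.6980) = 56.62 deg


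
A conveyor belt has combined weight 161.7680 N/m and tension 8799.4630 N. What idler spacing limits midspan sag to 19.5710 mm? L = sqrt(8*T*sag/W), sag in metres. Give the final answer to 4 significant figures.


sag = 19.5710/1000 = 0.019571 m
L = sqrt(8 * 8799.4630 * 0.019571 / 161.7680)
L = 2.918 m


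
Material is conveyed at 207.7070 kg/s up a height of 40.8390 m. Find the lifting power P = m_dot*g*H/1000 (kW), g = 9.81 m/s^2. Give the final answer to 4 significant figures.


P = 207.7070 * 9.81 * 40.8390 / 1000
P = 83.21 kW


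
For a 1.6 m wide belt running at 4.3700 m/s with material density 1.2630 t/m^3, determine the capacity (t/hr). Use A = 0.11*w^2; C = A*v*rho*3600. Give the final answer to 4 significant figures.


A = 0.11 * 1.6^2 = 0.2816 m^2
C = 0.2816 * 4.3700 * 1.2630 * 3600
C = 5595 t/hr


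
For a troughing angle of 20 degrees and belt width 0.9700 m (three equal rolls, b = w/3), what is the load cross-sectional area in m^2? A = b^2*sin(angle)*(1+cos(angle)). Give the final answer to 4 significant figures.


b = 0.9700/3 = 0.323333 m
A = 0.323333^2 * sin(20 deg) * (1 + cos(20 deg))
A = 0.06936 m^2


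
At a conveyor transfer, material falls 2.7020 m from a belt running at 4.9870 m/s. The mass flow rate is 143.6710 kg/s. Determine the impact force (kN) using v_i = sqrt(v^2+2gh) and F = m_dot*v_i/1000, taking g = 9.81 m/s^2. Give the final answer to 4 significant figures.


v_i = sqrt(4.9870^2 + 2*9.81*2.7020) = 8.82516 m/s
F = 143.6710 * 8.82516 / 1000
F = 1.268 kN


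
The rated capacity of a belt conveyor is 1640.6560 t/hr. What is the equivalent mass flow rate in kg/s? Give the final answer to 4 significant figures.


m_dot = 1640.6560 * 1000 / 3600
m_dot = 455.7 kg/s


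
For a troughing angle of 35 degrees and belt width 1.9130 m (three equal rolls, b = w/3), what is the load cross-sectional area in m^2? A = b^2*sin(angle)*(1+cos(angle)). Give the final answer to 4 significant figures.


b = 1.9130/3 = 0.637667 m
A = 0.637667^2 * sin(35 deg) * (1 + cos(35 deg))
A = 0.4243 m^2


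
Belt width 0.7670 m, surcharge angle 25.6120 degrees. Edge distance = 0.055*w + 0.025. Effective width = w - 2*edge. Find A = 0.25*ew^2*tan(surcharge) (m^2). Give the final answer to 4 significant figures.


edge = 0.055*0.7670 + 0.025 = 0.067185 m
ew = 0.7670 - 2*0.067185 = 0.63263 m
A = 0.25 * 0.63263^2 * tan(25.6120 deg)
A = 0.04796 m^2


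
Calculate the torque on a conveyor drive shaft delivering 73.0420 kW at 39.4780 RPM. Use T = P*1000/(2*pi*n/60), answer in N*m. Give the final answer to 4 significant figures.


omega = 2*pi*39.4780/60 = 4.13413 rad/s
T = 73.0420*1000 / 4.13413
T = 17670 N*m


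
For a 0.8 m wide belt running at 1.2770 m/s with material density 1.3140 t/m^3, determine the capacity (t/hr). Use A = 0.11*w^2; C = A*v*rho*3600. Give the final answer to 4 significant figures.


A = 0.11 * 0.8^2 = 0.0704 m^2
C = 0.0704 * 1.2770 * 1.3140 * 3600
C = 425.3 t/hr


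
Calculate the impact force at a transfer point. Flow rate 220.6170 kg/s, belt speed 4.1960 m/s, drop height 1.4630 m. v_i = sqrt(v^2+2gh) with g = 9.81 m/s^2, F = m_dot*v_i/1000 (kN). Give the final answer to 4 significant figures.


v_i = sqrt(4.1960^2 + 2*9.81*1.4630) = 6.80518 m/s
F = 220.6170 * 6.80518 / 1000
F = 1.501 kN


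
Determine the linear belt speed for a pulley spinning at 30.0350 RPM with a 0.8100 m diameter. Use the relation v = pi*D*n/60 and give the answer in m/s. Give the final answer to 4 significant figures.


v = pi * 0.8100 * 30.0350 / 60
v = 1.274 m/s


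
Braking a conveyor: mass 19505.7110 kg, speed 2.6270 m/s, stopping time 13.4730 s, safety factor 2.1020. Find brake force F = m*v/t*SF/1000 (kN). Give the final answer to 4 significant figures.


F = 19505.7110 * 2.6270 / 13.4730 * 2.1020 / 1000
F = 7.994 kN


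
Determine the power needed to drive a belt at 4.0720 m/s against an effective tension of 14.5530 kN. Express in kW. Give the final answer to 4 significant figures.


P = Te * v = 14.5530 * 4.0720
P = 59.26 kW


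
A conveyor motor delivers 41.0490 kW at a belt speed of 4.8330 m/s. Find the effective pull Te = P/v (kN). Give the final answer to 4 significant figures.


Te = P / v = 41.0490 / 4.8330
Te = 8.493 kN


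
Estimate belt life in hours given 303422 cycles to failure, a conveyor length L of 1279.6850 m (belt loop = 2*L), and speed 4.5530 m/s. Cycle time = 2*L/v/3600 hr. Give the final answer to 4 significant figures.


cycle_time = 2 * 1279.6850 / 4.5530 / 3600 = 0.156147 hr
life = 303422 * 0.156147 = 47380 hours


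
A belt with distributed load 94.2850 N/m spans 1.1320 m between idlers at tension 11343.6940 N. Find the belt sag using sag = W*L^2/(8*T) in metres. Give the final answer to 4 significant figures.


sag = 94.2850 * 1.1320^2 / (8 * 11343.6940)
sag = 0.001331 m


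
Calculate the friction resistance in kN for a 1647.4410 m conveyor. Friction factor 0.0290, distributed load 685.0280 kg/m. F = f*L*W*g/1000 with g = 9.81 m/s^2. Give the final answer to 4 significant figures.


F = 0.0290 * 1647.4410 * 685.0280 * 9.81 / 1000
F = 321.1 kN


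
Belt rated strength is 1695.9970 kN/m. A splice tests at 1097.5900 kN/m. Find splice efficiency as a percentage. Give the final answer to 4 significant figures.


Eff = 1097.5900 / 1695.9970 * 100
Eff = 64.72 %


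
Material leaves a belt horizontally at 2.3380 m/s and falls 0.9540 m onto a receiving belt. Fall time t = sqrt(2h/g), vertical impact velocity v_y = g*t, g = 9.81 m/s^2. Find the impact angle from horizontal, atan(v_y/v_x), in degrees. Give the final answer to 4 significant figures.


t = sqrt(2*0.9540/9.81) = 0.441016 s
v_y = 9.81 * 0.441016 = 4.32637 m/s
angle = atan(4.32637 / 2.3380) = 61.61 deg


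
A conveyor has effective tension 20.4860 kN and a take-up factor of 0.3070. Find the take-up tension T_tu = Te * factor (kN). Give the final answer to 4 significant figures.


T_tu = 20.4860 * 0.3070
T_tu = 6.289 kN


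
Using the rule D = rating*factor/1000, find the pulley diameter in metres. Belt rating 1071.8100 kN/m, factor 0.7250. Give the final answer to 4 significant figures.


D = 1071.8100 * 0.7250 / 1000
D = 0.7771 m


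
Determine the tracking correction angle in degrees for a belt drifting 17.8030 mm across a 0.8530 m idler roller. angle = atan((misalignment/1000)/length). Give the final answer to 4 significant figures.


misalign_m = 17.8030 / 1000 = 0.017803 m
angle = atan(0.017803 / 0.8530)
angle = 1.196 deg


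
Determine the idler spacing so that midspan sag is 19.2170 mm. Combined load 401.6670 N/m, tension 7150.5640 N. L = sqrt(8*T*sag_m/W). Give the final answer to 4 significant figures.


sag = 19.2170/1000 = 0.019217 m
L = sqrt(8 * 7150.5640 * 0.019217 / 401.6670)
L = 1.654 m


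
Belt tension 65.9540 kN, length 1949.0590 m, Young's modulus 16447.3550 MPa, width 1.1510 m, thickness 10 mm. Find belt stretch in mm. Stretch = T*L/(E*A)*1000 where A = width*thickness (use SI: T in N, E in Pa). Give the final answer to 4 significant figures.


A = 1.1510 * 0.01 = 0.01151 m^2
Stretch = 65.9540*1000 * 1949.0590 / (16447.3550e6 * 0.01151) * 1000
Stretch = 679.0 mm


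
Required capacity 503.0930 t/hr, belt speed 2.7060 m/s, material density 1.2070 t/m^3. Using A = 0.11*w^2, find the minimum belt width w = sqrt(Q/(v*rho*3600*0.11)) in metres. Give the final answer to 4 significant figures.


A_req = 503.0930 / (2.7060 * 1.2070 * 3600) = 0.0427869 m^2
w = sqrt(0.0427869 / 0.11)
w = 0.6237 m


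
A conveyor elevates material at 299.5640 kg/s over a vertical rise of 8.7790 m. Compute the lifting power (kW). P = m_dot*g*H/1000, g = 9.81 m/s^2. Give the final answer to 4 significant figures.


P = 299.5640 * 9.81 * 8.7790 / 1000
P = 25.80 kW


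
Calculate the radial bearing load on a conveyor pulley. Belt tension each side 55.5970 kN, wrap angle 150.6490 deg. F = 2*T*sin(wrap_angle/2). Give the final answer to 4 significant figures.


F = 2 * 55.5970 * sin(150.6490/2 deg)
F = 107.6 kN


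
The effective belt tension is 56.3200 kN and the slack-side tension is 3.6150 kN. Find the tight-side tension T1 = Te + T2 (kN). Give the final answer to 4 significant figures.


T1 = Te + T2 = 56.3200 + 3.6150
T1 = 59.94 kN


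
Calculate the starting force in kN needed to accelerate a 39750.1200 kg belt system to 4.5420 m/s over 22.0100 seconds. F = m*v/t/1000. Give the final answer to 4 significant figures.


F = 39750.1200 * 4.5420 / 22.0100 / 1000
F = 8.203 kN


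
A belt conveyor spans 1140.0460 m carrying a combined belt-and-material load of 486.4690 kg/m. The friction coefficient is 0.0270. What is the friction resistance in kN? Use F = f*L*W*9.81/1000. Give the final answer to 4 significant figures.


F = 0.0270 * 1140.0460 * 486.4690 * 9.81 / 1000
F = 146.9 kN


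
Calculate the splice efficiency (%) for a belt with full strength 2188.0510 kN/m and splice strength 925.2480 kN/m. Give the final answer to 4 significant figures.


Eff = 925.2480 / 2188.0510 * 100
Eff = 42.29 %


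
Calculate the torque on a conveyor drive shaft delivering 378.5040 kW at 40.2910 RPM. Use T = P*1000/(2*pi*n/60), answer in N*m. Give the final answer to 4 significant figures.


omega = 2*pi*40.2910/60 = 4.21926 rad/s
T = 378.5040*1000 / 4.21926
T = 89710 N*m


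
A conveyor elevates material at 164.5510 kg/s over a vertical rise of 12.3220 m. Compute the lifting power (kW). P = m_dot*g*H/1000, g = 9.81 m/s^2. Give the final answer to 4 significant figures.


P = 164.5510 * 9.81 * 12.3220 / 1000
P = 19.89 kW


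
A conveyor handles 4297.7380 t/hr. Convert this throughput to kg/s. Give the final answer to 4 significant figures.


m_dot = 4297.7380 * 1000 / 3600
m_dot = 1194 kg/s


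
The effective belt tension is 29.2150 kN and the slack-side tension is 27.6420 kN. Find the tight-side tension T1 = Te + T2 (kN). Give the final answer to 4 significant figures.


T1 = Te + T2 = 29.2150 + 27.6420
T1 = 56.86 kN


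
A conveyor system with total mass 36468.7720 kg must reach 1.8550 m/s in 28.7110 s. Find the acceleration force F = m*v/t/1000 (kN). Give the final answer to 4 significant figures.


F = 36468.7720 * 1.8550 / 28.7110 / 1000
F = 2.356 kN


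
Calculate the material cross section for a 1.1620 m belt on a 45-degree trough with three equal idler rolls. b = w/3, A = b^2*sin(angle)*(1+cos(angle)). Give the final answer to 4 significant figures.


b = 1.1620/3 = 0.387333 m
A = 0.387333^2 * sin(45 deg) * (1 + cos(45 deg))
A = 0.1811 m^2


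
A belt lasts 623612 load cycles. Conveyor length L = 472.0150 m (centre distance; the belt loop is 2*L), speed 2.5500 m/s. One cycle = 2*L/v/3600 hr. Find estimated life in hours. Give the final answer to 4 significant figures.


cycle_time = 2 * 472.0150 / 2.5500 / 3600 = 0.102836 hr
life = 623612 * 0.102836 = 64130 hours


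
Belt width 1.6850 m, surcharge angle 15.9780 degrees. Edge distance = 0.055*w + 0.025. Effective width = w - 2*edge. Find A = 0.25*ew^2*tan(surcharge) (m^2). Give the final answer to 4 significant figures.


edge = 0.055*1.6850 + 0.025 = 0.117675 m
ew = 1.6850 - 2*0.117675 = 1.44965 m
A = 0.25 * 1.44965^2 * tan(15.9780 deg)
A = 0.1504 m^2


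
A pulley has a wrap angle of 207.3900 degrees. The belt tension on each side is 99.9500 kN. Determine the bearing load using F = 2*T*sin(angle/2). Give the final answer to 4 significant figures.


F = 2 * 99.9500 * sin(207.3900/2 deg)
F = 194.2 kN


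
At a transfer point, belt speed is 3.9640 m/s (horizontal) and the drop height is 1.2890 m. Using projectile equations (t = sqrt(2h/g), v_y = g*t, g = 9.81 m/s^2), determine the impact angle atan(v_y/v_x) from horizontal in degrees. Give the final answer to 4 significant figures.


t = sqrt(2*1.2890/9.81) = 0.512633 s
v_y = 9.81 * 0.512633 = 5.02893 m/s
angle = atan(5.02893 / 3.9640) = 51.75 deg


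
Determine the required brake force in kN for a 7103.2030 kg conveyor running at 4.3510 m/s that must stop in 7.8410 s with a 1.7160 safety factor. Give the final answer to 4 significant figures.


F = 7103.2030 * 4.3510 / 7.8410 * 1.7160 / 1000
F = 6.764 kN


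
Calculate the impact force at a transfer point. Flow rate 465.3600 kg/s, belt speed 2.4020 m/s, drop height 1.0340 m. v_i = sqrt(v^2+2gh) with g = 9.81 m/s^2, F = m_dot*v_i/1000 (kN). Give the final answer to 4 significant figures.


v_i = sqrt(2.4020^2 + 2*9.81*1.0340) = 5.10457 m/s
F = 465.3600 * 5.10457 / 1000
F = 2.375 kN


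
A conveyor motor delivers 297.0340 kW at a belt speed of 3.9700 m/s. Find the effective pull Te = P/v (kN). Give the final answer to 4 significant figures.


Te = P / v = 297.0340 / 3.9700
Te = 74.82 kN


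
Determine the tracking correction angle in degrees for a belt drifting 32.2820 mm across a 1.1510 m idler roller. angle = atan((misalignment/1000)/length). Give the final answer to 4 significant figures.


misalign_m = 32.2820 / 1000 = 0.032282 m
angle = atan(0.032282 / 1.1510)
angle = 1.607 deg


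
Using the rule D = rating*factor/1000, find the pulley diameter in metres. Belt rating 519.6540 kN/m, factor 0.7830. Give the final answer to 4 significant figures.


D = 519.6540 * 0.7830 / 1000
D = 0.4069 m


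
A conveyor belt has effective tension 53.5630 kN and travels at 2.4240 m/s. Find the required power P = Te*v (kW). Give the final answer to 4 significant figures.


P = Te * v = 53.5630 * 2.4240
P = 129.8 kW


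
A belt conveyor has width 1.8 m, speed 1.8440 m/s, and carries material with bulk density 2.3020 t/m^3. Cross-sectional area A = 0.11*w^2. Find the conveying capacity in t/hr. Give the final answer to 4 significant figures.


A = 0.11 * 1.8^2 = 0.3564 m^2
C = 0.3564 * 1.8440 * 2.3020 * 3600
C = 5446 t/hr


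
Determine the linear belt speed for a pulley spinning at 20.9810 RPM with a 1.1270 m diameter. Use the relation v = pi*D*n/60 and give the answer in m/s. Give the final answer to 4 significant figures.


v = pi * 1.1270 * 20.9810 / 60
v = 1.238 m/s


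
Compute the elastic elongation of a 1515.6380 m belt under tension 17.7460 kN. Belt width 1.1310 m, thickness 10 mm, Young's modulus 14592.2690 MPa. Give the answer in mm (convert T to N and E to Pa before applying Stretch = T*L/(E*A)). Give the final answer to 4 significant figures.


A = 1.1310 * 0.01 = 0.01131 m^2
Stretch = 17.7460*1000 * 1515.6380 / (14592.2690e6 * 0.01131) * 1000
Stretch = 163.0 mm


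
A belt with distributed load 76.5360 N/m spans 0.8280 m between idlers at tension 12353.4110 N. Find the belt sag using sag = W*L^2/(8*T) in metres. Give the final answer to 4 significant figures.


sag = 76.5360 * 0.8280^2 / (8 * 12353.4110)
sag = 0.0005309 m


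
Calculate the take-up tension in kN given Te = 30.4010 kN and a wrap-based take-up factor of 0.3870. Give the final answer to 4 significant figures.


T_tu = 30.4010 * 0.3870
T_tu = 11.77 kN


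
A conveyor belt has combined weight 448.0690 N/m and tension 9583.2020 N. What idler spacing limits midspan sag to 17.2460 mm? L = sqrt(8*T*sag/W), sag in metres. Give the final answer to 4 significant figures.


sag = 17.2460/1000 = 0.017246 m
L = sqrt(8 * 9583.2020 * 0.017246 / 448.0690)
L = 1.718 m


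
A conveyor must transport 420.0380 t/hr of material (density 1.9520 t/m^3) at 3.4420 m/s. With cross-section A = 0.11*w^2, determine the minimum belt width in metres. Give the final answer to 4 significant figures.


A_req = 420.0380 / (3.4420 * 1.9520 * 3600) = 0.0173658 m^2
w = sqrt(0.0173658 / 0.11)
w = 0.3973 m


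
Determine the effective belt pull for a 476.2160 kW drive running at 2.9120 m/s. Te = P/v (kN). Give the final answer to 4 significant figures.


Te = P / v = 476.2160 / 2.9120
Te = 163.5 kN


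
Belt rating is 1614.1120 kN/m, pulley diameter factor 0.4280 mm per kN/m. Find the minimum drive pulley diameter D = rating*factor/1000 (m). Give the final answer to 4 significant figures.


D = 1614.1120 * 0.4280 / 1000
D = 0.6908 m


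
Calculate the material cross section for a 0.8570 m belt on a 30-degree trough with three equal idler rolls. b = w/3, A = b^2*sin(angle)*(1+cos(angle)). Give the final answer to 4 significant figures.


b = 0.8570/3 = 0.285667 m
A = 0.285667^2 * sin(30 deg) * (1 + cos(30 deg))
A = 0.07614 m^2


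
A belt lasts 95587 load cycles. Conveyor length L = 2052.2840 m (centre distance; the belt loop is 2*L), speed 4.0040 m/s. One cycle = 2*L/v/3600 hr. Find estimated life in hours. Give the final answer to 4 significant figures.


cycle_time = 2 * 2052.2840 / 4.0040 / 3600 = 0.284755 hr
life = 95587 * 0.284755 = 27220 hours


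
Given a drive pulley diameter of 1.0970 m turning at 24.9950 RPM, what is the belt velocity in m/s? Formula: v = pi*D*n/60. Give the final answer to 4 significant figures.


v = pi * 1.0970 * 24.9950 / 60
v = 1.436 m/s


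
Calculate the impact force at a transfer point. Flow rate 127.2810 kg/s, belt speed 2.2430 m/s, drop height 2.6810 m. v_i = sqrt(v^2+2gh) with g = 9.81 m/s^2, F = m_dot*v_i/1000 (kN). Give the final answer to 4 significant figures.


v_i = sqrt(2.2430^2 + 2*9.81*2.6810) = 7.59159 m/s
F = 127.2810 * 7.59159 / 1000
F = 0.9663 kN


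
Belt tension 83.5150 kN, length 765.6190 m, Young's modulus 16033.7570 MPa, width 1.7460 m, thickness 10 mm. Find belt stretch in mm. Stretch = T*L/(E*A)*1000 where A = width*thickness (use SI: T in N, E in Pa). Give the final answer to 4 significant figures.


A = 1.7460 * 0.01 = 0.01746 m^2
Stretch = 83.5150*1000 * 765.6190 / (16033.7570e6 * 0.01746) * 1000
Stretch = 228.4 mm


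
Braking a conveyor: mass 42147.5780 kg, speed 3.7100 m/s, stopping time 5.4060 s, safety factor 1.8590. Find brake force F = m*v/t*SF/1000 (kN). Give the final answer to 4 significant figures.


F = 42147.5780 * 3.7100 / 5.4060 * 1.8590 / 1000
F = 53.77 kN


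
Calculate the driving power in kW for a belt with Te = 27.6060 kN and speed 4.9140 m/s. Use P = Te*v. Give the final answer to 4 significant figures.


P = Te * v = 27.6060 * 4.9140
P = 135.7 kW


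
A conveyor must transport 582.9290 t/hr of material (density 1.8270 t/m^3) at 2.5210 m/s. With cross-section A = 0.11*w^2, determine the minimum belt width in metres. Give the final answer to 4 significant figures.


A_req = 582.9290 / (2.5210 * 1.8270 * 3600) = 0.0351562 m^2
w = sqrt(0.0351562 / 0.11)
w = 0.5653 m


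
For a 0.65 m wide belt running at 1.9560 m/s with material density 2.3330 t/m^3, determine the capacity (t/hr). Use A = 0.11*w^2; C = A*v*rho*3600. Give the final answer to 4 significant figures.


A = 0.11 * 0.65^2 = 0.046475 m^2
C = 0.046475 * 1.9560 * 2.3330 * 3600
C = 763.5 t/hr


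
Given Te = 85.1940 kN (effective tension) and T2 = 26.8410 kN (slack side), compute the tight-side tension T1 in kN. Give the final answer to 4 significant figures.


T1 = Te + T2 = 85.1940 + 26.8410
T1 = 112.0 kN


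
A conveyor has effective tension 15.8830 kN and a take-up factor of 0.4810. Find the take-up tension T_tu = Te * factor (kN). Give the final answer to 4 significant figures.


T_tu = 15.8830 * 0.4810
T_tu = 7.640 kN


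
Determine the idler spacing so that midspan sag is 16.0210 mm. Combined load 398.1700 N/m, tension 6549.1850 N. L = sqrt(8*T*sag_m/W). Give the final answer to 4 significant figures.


sag = 16.0210/1000 = 0.016021 m
L = sqrt(8 * 6549.1850 * 0.016021 / 398.1700)
L = 1.452 m


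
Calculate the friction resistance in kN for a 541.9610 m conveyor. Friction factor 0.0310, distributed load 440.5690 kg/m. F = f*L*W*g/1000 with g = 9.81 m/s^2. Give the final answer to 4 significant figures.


F = 0.0310 * 541.9610 * 440.5690 * 9.81 / 1000
F = 72.61 kN


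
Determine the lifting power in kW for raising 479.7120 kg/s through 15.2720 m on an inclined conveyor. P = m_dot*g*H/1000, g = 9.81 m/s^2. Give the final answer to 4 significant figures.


P = 479.7120 * 9.81 * 15.2720 / 1000
P = 71.87 kW


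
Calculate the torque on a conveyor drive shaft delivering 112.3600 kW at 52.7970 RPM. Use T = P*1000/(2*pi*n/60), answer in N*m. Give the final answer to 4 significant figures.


omega = 2*pi*52.7970/60 = 5.52889 rad/s
T = 112.3600*1000 / 5.52889
T = 20320 N*m


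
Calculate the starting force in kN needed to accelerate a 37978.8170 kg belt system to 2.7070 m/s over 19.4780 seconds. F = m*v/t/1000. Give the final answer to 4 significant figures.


F = 37978.8170 * 2.7070 / 19.4780 / 1000
F = 5.278 kN


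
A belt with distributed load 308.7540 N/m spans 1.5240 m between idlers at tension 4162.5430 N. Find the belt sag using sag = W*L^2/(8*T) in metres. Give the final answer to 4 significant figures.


sag = 308.7540 * 1.5240^2 / (8 * 4162.5430)
sag = 0.02153 m


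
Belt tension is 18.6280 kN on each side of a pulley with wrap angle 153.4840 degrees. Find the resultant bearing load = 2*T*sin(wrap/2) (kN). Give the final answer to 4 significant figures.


F = 2 * 18.6280 * sin(153.4840/2 deg)
F = 36.26 kN


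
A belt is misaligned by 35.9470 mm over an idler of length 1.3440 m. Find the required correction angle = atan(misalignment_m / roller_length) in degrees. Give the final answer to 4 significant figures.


misalign_m = 35.9470 / 1000 = 0.035947 m
angle = atan(0.035947 / 1.3440)
angle = 1.532 deg


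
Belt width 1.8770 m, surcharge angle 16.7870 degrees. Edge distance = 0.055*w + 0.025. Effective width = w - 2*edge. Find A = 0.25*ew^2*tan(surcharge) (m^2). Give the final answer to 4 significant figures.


edge = 0.055*1.8770 + 0.025 = 0.128235 m
ew = 1.8770 - 2*0.128235 = 1.62053 m
A = 0.25 * 1.62053^2 * tan(16.7870 deg)
A = 0.1981 m^2


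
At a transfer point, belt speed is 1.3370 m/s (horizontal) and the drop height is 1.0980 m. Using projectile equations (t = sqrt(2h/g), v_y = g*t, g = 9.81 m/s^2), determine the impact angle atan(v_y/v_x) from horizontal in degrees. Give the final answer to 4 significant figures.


t = sqrt(2*1.0980/9.81) = 0.473131 s
v_y = 9.81 * 0.473131 = 4.64142 m/s
angle = atan(4.64142 / 1.3370) = 73.93 deg


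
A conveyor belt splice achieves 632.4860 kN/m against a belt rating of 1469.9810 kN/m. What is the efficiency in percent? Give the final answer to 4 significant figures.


Eff = 632.4860 / 1469.9810 * 100
Eff = 43.03 %


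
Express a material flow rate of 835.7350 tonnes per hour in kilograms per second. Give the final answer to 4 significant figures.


m_dot = 835.7350 * 1000 / 3600
m_dot = 232.1 kg/s


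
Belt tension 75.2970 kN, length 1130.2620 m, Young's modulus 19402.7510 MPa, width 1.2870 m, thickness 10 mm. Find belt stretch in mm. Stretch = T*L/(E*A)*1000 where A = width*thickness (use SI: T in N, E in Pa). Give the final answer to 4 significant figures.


A = 1.2870 * 0.01 = 0.01287 m^2
Stretch = 75.2970*1000 * 1130.2620 / (19402.7510e6 * 0.01287) * 1000
Stretch = 340.8 mm


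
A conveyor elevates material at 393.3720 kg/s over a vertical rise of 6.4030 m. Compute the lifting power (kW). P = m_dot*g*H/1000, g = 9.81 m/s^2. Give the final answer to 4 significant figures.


P = 393.3720 * 9.81 * 6.4030 / 1000
P = 24.71 kW


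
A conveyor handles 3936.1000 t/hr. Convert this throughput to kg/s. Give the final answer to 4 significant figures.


m_dot = 3936.1000 * 1000 / 3600
m_dot = 1093 kg/s


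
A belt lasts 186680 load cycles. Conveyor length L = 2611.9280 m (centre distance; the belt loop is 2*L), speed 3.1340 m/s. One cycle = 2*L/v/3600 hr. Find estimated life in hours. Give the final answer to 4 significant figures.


cycle_time = 2 * 2611.9280 / 3.1340 / 3600 = 0.463009 hr
life = 186680 * 0.463009 = 86430 hours


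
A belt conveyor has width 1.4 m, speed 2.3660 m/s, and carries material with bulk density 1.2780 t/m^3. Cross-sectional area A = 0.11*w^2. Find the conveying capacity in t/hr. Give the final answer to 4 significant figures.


A = 0.11 * 1.4^2 = 0.2156 m^2
C = 0.2156 * 2.3660 * 1.2780 * 3600
C = 2347 t/hr


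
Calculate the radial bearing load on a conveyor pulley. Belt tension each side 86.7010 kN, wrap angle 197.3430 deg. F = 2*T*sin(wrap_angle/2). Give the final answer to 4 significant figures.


F = 2 * 86.7010 * sin(197.3430/2 deg)
F = 171.4 kN


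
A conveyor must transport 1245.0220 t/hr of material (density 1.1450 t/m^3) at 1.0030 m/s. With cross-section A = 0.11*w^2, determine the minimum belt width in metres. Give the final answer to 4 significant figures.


A_req = 1245.0220 / (1.0030 * 1.1450 * 3600) = 0.30114 m^2
w = sqrt(0.30114 / 0.11)
w = 1.655 m


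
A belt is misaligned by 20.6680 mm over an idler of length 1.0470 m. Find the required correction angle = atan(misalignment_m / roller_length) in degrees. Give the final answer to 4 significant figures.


misalign_m = 20.6680 / 1000 = 0.020668 m
angle = atan(0.020668 / 1.0470)
angle = 1.131 deg


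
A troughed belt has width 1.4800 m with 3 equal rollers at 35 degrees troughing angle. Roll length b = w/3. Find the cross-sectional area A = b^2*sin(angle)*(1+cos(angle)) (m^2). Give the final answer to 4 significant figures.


b = 1.4800/3 = 0.493333 m
A = 0.493333^2 * sin(35 deg) * (1 + cos(35 deg))
A = 0.2539 m^2


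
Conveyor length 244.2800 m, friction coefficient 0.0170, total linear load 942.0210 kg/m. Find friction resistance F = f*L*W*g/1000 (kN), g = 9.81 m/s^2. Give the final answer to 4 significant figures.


F = 0.0170 * 244.2800 * 942.0210 * 9.81 / 1000
F = 38.38 kN


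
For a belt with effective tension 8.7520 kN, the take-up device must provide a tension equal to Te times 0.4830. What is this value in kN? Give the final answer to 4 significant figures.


T_tu = 8.7520 * 0.4830
T_tu = 4.227 kN


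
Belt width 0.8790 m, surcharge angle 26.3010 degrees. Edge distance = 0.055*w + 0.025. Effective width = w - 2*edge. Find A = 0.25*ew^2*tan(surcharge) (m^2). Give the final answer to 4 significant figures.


edge = 0.055*0.8790 + 0.025 = 0.073345 m
ew = 0.8790 - 2*0.073345 = 0.73231 m
A = 0.25 * 0.73231^2 * tan(26.3010 deg)
A = 0.06626 m^2


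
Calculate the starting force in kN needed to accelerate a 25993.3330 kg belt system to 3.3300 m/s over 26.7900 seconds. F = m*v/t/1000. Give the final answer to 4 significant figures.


F = 25993.3330 * 3.3300 / 26.7900 / 1000
F = 3.231 kN


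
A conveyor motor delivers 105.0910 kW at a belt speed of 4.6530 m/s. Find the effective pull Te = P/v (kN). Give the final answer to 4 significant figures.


Te = P / v = 105.0910 / 4.6530
Te = 22.59 kN


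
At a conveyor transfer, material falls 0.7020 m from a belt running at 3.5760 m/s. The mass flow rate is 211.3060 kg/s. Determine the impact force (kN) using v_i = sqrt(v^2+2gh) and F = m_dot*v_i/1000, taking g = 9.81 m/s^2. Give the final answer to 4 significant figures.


v_i = sqrt(3.5760^2 + 2*9.81*0.7020) = 5.15374 m/s
F = 211.3060 * 5.15374 / 1000
F = 1.089 kN


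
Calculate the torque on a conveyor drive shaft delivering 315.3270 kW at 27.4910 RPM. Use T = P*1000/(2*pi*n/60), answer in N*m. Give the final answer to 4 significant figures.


omega = 2*pi*27.4910/60 = 2.87885 rad/s
T = 315.3270*1000 / 2.87885
T = 109500 N*m


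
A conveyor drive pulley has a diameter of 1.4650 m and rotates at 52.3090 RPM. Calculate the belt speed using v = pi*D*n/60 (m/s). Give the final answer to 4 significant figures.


v = pi * 1.4650 * 52.3090 / 60
v = 4.012 m/s


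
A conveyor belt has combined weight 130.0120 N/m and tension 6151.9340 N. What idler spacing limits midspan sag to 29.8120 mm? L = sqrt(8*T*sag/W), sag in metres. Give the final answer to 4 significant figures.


sag = 29.8120/1000 = 0.029812 m
L = sqrt(8 * 6151.9340 * 0.029812 / 130.0120)
L = 3.359 m


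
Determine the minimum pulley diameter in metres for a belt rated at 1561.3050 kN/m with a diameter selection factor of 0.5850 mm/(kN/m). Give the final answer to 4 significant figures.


D = 1561.3050 * 0.5850 / 1000
D = 0.9134 m


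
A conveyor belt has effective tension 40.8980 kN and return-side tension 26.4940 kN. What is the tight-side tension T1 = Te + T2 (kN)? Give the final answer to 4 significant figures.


T1 = Te + T2 = 40.8980 + 26.4940
T1 = 67.39 kN


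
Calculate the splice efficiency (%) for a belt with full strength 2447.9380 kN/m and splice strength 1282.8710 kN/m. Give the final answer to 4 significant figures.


Eff = 1282.8710 / 2447.9380 * 100
Eff = 52.41 %


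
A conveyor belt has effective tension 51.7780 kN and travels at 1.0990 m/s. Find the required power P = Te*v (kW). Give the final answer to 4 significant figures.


P = Te * v = 51.7780 * 1.0990
P = 56.90 kW


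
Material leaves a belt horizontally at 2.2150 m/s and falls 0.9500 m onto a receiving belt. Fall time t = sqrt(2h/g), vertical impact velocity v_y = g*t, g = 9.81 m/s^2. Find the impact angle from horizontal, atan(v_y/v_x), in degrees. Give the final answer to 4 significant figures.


t = sqrt(2*0.9500/9.81) = 0.440091 s
v_y = 9.81 * 0.440091 = 4.31729 m/s
angle = atan(4.31729 / 2.2150) = 62.84 deg


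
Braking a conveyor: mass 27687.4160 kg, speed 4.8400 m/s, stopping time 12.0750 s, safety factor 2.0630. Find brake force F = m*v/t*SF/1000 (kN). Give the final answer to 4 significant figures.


F = 27687.4160 * 4.8400 / 12.0750 * 2.0630 / 1000
F = 22.89 kN


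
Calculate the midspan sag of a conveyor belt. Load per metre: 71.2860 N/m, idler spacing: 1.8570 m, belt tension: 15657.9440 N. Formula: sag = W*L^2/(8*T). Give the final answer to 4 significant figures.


sag = 71.2860 * 1.8570^2 / (8 * 15657.9440)
sag = 0.001962 m


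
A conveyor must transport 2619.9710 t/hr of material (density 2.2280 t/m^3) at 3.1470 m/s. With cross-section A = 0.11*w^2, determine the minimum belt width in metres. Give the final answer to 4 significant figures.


A_req = 2619.9710 / (3.1470 * 2.2280 * 3600) = 0.103796 m^2
w = sqrt(0.103796 / 0.11)
w = 0.9714 m


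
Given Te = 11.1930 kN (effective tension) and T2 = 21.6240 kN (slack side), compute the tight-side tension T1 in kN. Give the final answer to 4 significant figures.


T1 = Te + T2 = 11.1930 + 21.6240
T1 = 32.82 kN


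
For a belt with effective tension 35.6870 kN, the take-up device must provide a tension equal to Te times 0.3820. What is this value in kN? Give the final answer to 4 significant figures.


T_tu = 35.6870 * 0.3820
T_tu = 13.63 kN
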